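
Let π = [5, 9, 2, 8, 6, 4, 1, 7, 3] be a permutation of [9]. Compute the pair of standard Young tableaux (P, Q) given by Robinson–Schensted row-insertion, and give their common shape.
P = [1, 3, 7] / [2, 4] / [5, 6] / [8] / [9];  Q = [1, 2, 8] / [3, 4] / [5, 9] / [6] / [7];  common shape = (3, 2, 2, 1, 1)

Row-insert the values π_1, π_2, … into P one at a time, bumping the leftmost entry strictly greater than the inserted value down to the next row. The recording tableau Q records, in position (i, j), the step at which that cell was added to P.
  Insert 5 (step 1): P = [5];  Q = [1]
  Insert 9 (step 2): P = [5, 9];  Q = [1, 2]
  Insert 2 (step 3): P = [2, 9] / [5];  Q = [1, 2] / [3]
  Insert 8 (step 4): P = [2, 8] / [5, 9];  Q = [1, 2] / [3, 4]
  Insert 6 (step 5): P = [2, 6] / [5, 8] / [9];  Q = [1, 2] / [3, 4] / [5]
  Insert 4 (step 6): P = [2, 4] / [5, 6] / [8] / [9];  Q = [1, 2] / [3, 4] / [5] / [6]
  Insert 1 (step 7): P = [1, 4] / [2, 6] / [5] / [8] / [9];  Q = [1, 2] / [3, 4] / [5] / [6] / [7]
  Insert 7 (step 8): P = [1, 4, 7] / [2, 6] / [5] / [8] / [9];  Q = [1, 2, 8] / [3, 4] / [5] / [6] / [7]
  Insert 3 (step 9): P = [1, 3, 7] / [2, 4] / [5, 6] / [8] / [9];  Q = [1, 2, 8] / [3, 4] / [5, 9] / [6] / [7]
Final shape: (3, 2, 2, 1, 1).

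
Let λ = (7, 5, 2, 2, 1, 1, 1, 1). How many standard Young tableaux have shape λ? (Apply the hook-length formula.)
# SYT of shape (7, 5, 2, 2, 1, 1, 1, 1) = 100776000

Hook-length formula: f^λ = n! / Π hook(c), product over all cells c of the Young diagram. For λ = (7, 5, 2, 2, 1, 1, 1, 1), n = 20 boxes. Hook lengths by row (left-to-right, top-to-bottom): [14, 9, 6, 5, 4, 2, 1]; [11, 6, 3, 2, 1]; [7, 2]; [6, 1]; [4]; [3]; [2]; [1]. Product of hooks = 24141680640. So f^λ = 20! / 24141680640 = 2432902008176640000 / 24141680640 = 100776000.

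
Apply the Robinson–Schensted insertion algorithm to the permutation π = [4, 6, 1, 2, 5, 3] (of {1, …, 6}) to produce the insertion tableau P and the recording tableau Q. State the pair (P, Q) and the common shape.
P = [1, 2, 3] / [4, 5] / [6];  Q = [1, 2, 5] / [3, 4] / [6];  common shape = (3, 2, 1)

Row-insert the values π_1, π_2, … into P one at a time, bumping the leftmost entry strictly greater than the inserted value down to the next row. The recording tableau Q records, in position (i, j), the step at which that cell was added to P.
  Insert 4 (step 1): P = [4];  Q = [1]
  Insert 6 (step 2): P = [4, 6];  Q = [1, 2]
  Insert 1 (step 3): P = [1, 6] / [4];  Q = [1, 2] / [3]
  Insert 2 (step 4): P = [1, 2] / [4, 6];  Q = [1, 2] / [3, 4]
  Insert 5 (step 5): P = [1, 2, 5] / [4, 6];  Q = [1, 2, 5] / [3, 4]
  Insert 3 (step 6): P = [1, 2, 3] / [4, 5] / [6];  Q = [1, 2, 5] / [3, 4] / [6]
Final shape: (3, 2, 1).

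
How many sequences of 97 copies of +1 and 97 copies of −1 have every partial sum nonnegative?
C_97 = 14657929356129575437016877846657032761712954950899755100

These ballot sequences are counted by the Catalan number C_n = (1/(n + 1)) · C(2n, n). For n = 97: C_97 = (1/98) · C(194, 97) = 1436477076900698392827654028972389210647869585188175999800/98 = 14657929356129575437016877846657032761712954950899755100.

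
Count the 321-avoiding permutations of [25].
C_25 = 4861946401452

These 321-avoiding permutations are counted by the Catalan number C_n = (1/(n + 1)) · C(2n, n). For n = 25: C_25 = (1/26) · C(50, 25) = 126410606437752/26 = 4861946401452.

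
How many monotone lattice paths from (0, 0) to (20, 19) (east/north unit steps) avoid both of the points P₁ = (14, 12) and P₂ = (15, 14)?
Number of paths = 40107064890

Inclusion–exclusion. Total paths: C(39, 20) = 68923264410. Through P₁: C(26, 14)·C(13, 6) = 16572613200. Through P₂: C(29, 15)·C(10, 5) = 19544807520. Since P₁ is strictly southwest of P₂, a monotone path through both must visit P₁ then P₂; paths through both = C(26, 14)·C(3, 1)·C(10, 5) = 7301221200. Avoid both = 68923264410 − 16572613200 − 19544807520 + 7301221200 = 40107064890.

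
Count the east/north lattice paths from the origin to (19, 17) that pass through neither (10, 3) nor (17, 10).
Number of paths = 8095409872

Inclusion–exclusion. Total paths: C(36, 19) = 8597496600. Through P₁: C(13, 10)·C(23, 9) = 233716340. Through P₂: C(27, 17)·C(9, 2) = 303706260. Since P₁ is strictly southwest of P₂, a monotone path through both must visit P₁ then P₂; paths through both = C(13, 10)·C(14, 7)·C(9, 2) = 35335872. Avoid both = 8597496600 − 233716340 − 303706260 + 35335872 = 8095409872.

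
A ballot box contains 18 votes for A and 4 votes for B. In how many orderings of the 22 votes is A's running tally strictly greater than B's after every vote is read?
Strict-lead orderings = 4655

Total orderings of the 22 votes with 18 for A: C(22, 18) = 7315. By the Bertrand ballot formula (Cycle Lemma / reflection principle), the number of orderings in which A is strictly ahead of B throughout is (p − q)/(p + q) · C(p + q, p) = (18 − 4)/(18 + 4) · 7315 = 4655.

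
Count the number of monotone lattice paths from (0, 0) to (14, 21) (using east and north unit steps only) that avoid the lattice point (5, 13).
Number of paths = 2111671320

Total paths from (0, 0) to (14, 21): C(35, 14) = 2319959400. Paths through (5, 13): (paths (0, 0) → (5, 13)) × (paths (5, 13) → (14, 21)) = C(18, 5) · C(17, 9) = 8568 · 24310 = 208288080. Avoidance count = 2319959400 − 208288080 = 2111671320.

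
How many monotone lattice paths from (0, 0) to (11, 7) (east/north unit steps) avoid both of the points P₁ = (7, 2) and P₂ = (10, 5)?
Number of paths = 20439

Inclusion–exclusion. Total paths: C(18, 11) = 31824. Through P₁: C(9, 7)·C(9, 4) = 4536. Through P₂: C(15, 10)·C(3, 1) = 9009. Since P₁ is strictly southwest of P₂, a monotone path through both must visit P₁ then P₂; paths through both = C(9, 7)·C(6, 3)·C(3, 1) = 2160. Avoid both = 31824 − 4536 − 9009 + 2160 = 20439.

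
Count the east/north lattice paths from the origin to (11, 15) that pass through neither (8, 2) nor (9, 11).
Number of paths = 5188310

Inclusion–exclusion. Total paths: C(26, 11) = 7726160. Through P₁: C(10, 8)·C(16, 3) = 25200. Through P₂: C(20, 9)·C(6, 2) = 2519400. Since P₁ is strictly southwest of P₂, a monotone path through both must visit P₁ then P₂; paths through both = C(10, 8)·C(10, 1)·C(6, 2) = 6750. Avoid both = 7726160 − 25200 − 2519400 + 6750 = 5188310.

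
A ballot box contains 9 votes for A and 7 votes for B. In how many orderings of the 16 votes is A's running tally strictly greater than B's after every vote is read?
Strict-lead orderings = 1430

Total orderings of the 16 votes with 9 for A: C(16, 9) = 11440. By the Bertrand ballot formula (Cycle Lemma / reflection principle), the number of orderings in which A is strictly ahead of B throughout is (p − q)/(p + q) · C(p + q, p) = (9 − 7)/(9 + 7) · 11440 = 1430.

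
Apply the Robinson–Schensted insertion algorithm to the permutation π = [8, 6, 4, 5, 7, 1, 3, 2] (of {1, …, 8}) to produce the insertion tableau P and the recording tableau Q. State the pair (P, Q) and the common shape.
P = [1, 2, 7] / [3, 5] / [4] / [6] / [8];  Q = [1, 4, 5] / [2, 7] / [3] / [6] / [8];  common shape = (3, 2, 1, 1, 1)

Row-insert the values π_1, π_2, … into P one at a time, bumping the leftmost entry strictly greater than the inserted value down to the next row. The recording tableau Q records, in position (i, j), the step at which that cell was added to P.
  Insert 8 (step 1): P = [8];  Q = [1]
  Insert 6 (step 2): P = [6] / [8];  Q = [1] / [2]
  Insert 4 (step 3): P = [4] / [6] / [8];  Q = [1] / [2] / [3]
  Insert 5 (step 4): P = [4, 5] / [6] / [8];  Q = [1, 4] / [2] / [3]
  Insert 7 (step 5): P = [4, 5, 7] / [6] / [8];  Q = [1, 4, 5] / [2] / [3]
  Insert 1 (step 6): P = [1, 5, 7] / [4] / [6] / [8];  Q = [1, 4, 5] / [2] / [3] / [6]
  Insert 3 (step 7): P = [1, 3, 7] / [4, 5] / [6] / [8];  Q = [1, 4, 5] / [2, 7] / [3] / [6]
  Insert 2 (step 8): P = [1, 2, 7] / [3, 5] / [4] / [6] / [8];  Q = [1, 4, 5] / [2, 7] / [3] / [6] / [8]
Final shape: (3, 2, 1, 1, 1).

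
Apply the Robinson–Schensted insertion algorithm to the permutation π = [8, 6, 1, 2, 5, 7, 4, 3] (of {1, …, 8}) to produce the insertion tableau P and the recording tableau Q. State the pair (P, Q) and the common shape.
P = [1, 2, 3, 7] / [4] / [5] / [6] / [8];  Q = [1, 4, 5, 6] / [2] / [3] / [7] / [8];  common shape = (4, 1, 1, 1, 1)

Row-insert the values π_1, π_2, … into P one at a time, bumping the leftmost entry strictly greater than the inserted value down to the next row. The recording tableau Q records, in position (i, j), the step at which that cell was added to P.
  Insert 8 (step 1): P = [8];  Q = [1]
  Insert 6 (step 2): P = [6] / [8];  Q = [1] / [2]
  Insert 1 (step 3): P = [1] / [6] / [8];  Q = [1] / [2] / [3]
  Insert 2 (step 4): P = [1, 2] / [6] / [8];  Q = [1, 4] / [2] / [3]
  Insert 5 (step 5): P = [1, 2, 5] / [6] / [8];  Q = [1, 4, 5] / [2] / [3]
  Insert 7 (step 6): P = [1, 2, 5, 7] / [6] / [8];  Q = [1, 4, 5, 6] / [2] / [3]
  Insert 4 (step 7): P = [1, 2, 4, 7] / [5] / [6] / [8];  Q = [1, 4, 5, 6] / [2] / [3] / [7]
  Insert 3 (step 8): P = [1, 2, 3, 7] / [4] / [5] / [6] / [8];  Q = [1, 4, 5, 6] / [2] / [3] / [7] / [8]
Final shape: (4, 1, 1, 1, 1).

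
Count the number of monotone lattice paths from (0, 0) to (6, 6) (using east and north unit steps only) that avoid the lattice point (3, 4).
Number of paths = 574

Total paths from (0, 0) to (6, 6): C(12, 6) = 924. Paths through (3, 4): (paths (0, 0) → (3, 4)) × (paths (3, 4) → (6, 6)) = C(7, 3) · C(5, 3) = 35 · 10 = 350. Avoidance count = 924 − 350 = 574.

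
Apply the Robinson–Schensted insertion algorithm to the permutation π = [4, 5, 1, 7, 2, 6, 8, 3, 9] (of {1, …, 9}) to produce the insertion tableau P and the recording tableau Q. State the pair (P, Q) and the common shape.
P = [1, 2, 3, 8, 9] / [4, 5, 6] / [7];  Q = [1, 2, 4, 7, 9] / [3, 5, 6] / [8];  common shape = (5, 3, 1)

Row-insert the values π_1, π_2, … into P one at a time, bumping the leftmost entry strictly greater than the inserted value down to the next row. The recording tableau Q records, in position (i, j), the step at which that cell was added to P.
  Insert 4 (step 1): P = [4];  Q = [1]
  Insert 5 (step 2): P = [4, 5];  Q = [1, 2]
  Insert 1 (step 3): P = [1, 5] / [4];  Q = [1, 2] / [3]
  Insert 7 (step 4): P = [1, 5, 7] / [4];  Q = [1, 2, 4] / [3]
  Insert 2 (step 5): P = [1, 2, 7] / [4, 5];  Q = [1, 2, 4] / [3, 5]
  Insert 6 (step 6): P = [1, 2, 6] / [4, 5, 7];  Q = [1, 2, 4] / [3, 5, 6]
  Insert 8 (step 7): P = [1, 2, 6, 8] / [4, 5, 7];  Q = [1, 2, 4, 7] / [3, 5, 6]
  Insert 3 (step 8): P = [1, 2, 3, 8] / [4, 5, 6] / [7];  Q = [1, 2, 4, 7] / [3, 5, 6] / [8]
  Insert 9 (step 9): P = [1, 2, 3, 8, 9] / [4, 5, 6] / [7];  Q = [1, 2, 4, 7, 9] / [3, 5, 6] / [8]
Final shape: (5, 3, 1).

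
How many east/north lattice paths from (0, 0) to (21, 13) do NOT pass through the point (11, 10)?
Number of paths = 827106984

Total paths from (0, 0) to (21, 13): C(34, 21) = 927983760. Paths through (11, 10): (paths (0, 0) → (11, 10)) × (paths (11, 10) → (21, 13)) = C(21, 11) · C(13, 10) = 352716 · 286 = 100876776. Avoidance count = 927983760 − 100876776 = 827106984.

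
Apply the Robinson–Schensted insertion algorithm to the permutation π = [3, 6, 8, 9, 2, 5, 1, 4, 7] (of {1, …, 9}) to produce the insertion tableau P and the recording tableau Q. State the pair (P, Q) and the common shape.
P = [1, 4, 7, 9] / [2, 5, 8] / [3, 6];  Q = [1, 2, 3, 4] / [5, 6, 9] / [7, 8];  common shape = (4, 3, 2)

Row-insert the values π_1, π_2, … into P one at a time, bumping the leftmost entry strictly greater than the inserted value down to the next row. The recording tableau Q records, in position (i, j), the step at which that cell was added to P.
  Insert 3 (step 1): P = [3];  Q = [1]
  Insert 6 (step 2): P = [3, 6];  Q = [1, 2]
  Insert 8 (step 3): P = [3, 6, 8];  Q = [1, 2, 3]
  Insert 9 (step 4): P = [3, 6, 8, 9];  Q = [1, 2, 3, 4]
  Insert 2 (step 5): P = [2, 6, 8, 9] / [3];  Q = [1, 2, 3, 4] / [5]
  Insert 5 (step 6): P = [2, 5, 8, 9] / [3, 6];  Q = [1, 2, 3, 4] / [5, 6]
  Insert 1 (step 7): P = [1, 5, 8, 9] / [2, 6] / [3];  Q = [1, 2, 3, 4] / [5, 6] / [7]
  Insert 4 (step 8): P = [1, 4, 8, 9] / [2, 5] / [3, 6];  Q = [1, 2, 3, 4] / [5, 6] / [7, 8]
  Insert 7 (step 9): P = [1, 4, 7, 9] / [2, 5, 8] / [3, 6];  Q = [1, 2, 3, 4] / [5, 6, 9] / [7, 8]
Final shape: (4, 3, 2).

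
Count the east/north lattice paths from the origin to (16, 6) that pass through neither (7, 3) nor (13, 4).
Number of paths = 32813

Inclusion–exclusion. Total paths: C(22, 16) = 74613. Through P₁: C(10, 7)·C(12, 9) = 26400. Through P₂: C(17, 13)·C(5, 3) = 23800. Since P₁ is strictly southwest of P₂, a monotone path through both must visit P₁ then P₂; paths through both = C(10, 7)·C(7, 6)·C(5, 3) = 8400. Avoid both = 74613 − 26400 − 23800 + 8400 = 32813.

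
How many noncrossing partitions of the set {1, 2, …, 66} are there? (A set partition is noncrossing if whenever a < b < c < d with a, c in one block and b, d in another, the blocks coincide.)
C_66 = 5632681584560312734993915705849145100

These noncrossing partitions are counted by the Catalan number C_n = (1/(n + 1)) · C(2n, n). For n = 66: C_66 = (1/67) · C(132, 66) = 377389666165540953244592352291892721700/67 = 5632681584560312734993915705849145100.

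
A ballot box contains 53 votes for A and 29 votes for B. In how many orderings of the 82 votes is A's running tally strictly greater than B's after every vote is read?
Strict-lead orderings = 3680958330002954309760

Total orderings of the 82 votes with 53 for A: C(82, 53) = 12576607627510093891680. By the Bertrand ballot formula (Cycle Lemma / reflection principle), the number of orderings in which A is strictly ahead of B throughout is (p − q)/(p + q) · C(p + q, p) = (53 − 29)/(53 + 29) · 12576607627510093891680 = 3680958330002954309760.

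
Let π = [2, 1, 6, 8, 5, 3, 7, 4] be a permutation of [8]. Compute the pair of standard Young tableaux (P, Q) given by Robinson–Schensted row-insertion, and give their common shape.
P = [1, 3, 4] / [2, 5, 7] / [6, 8];  Q = [1, 3, 4] / [2, 5, 7] / [6, 8];  common shape = (3, 3, 2)

Row-insert the values π_1, π_2, … into P one at a time, bumping the leftmost entry strictly greater than the inserted value down to the next row. The recording tableau Q records, in position (i, j), the step at which that cell was added to P.
  Insert 2 (step 1): P = [2];  Q = [1]
  Insert 1 (step 2): P = [1] / [2];  Q = [1] / [2]
  Insert 6 (step 3): P = [1, 6] / [2];  Q = [1, 3] / [2]
  Insert 8 (step 4): P = [1, 6, 8] / [2];  Q = [1, 3, 4] / [2]
  Insert 5 (step 5): P = [1, 5, 8] / [2, 6];  Q = [1, 3, 4] / [2, 5]
  Insert 3 (step 6): P = [1, 3, 8] / [2, 5] / [6];  Q = [1, 3, 4] / [2, 5] / [6]
  Insert 7 (step 7): P = [1, 3, 7] / [2, 5, 8] / [6];  Q = [1, 3, 4] / [2, 5, 7] / [6]
  Insert 4 (step 8): P = [1, 3, 4] / [2, 5, 7] / [6, 8];  Q = [1, 3, 4] / [2, 5, 7] / [6, 8]
Final shape: (3, 3, 2).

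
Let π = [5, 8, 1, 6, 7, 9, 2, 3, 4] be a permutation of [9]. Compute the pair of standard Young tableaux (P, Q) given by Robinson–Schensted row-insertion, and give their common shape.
P = [1, 2, 3, 4] / [5, 6, 7, 9] / [8];  Q = [1, 2, 5, 6] / [3, 4, 8, 9] / [7];  common shape = (4, 4, 1)

Row-insert the values π_1, π_2, … into P one at a time, bumping the leftmost entry strictly greater than the inserted value down to the next row. The recording tableau Q records, in position (i, j), the step at which that cell was added to P.
  Insert 5 (step 1): P = [5];  Q = [1]
  Insert 8 (step 2): P = [5, 8];  Q = [1, 2]
  Insert 1 (step 3): P = [1, 8] / [5];  Q = [1, 2] / [3]
  Insert 6 (step 4): P = [1, 6] / [5, 8];  Q = [1, 2] / [3, 4]
  Insert 7 (step 5): P = [1, 6, 7] / [5, 8];  Q = [1, 2, 5] / [3, 4]
  Insert 9 (step 6): P = [1, 6, 7, 9] / [5, 8];  Q = [1, 2, 5, 6] / [3, 4]
  Insert 2 (step 7): P = [1, 2, 7, 9] / [5, 6] / [8];  Q = [1, 2, 5, 6] / [3, 4] / [7]
  Insert 3 (step 8): P = [1, 2, 3, 9] / [5, 6, 7] / [8];  Q = [1, 2, 5, 6] / [3, 4, 8] / [7]
  Insert 4 (step 9): P = [1, 2, 3, 4] / [5, 6, 7, 9] / [8];  Q = [1, 2, 5, 6] / [3, 4, 8, 9] / [7]
Final shape: (4, 4, 1).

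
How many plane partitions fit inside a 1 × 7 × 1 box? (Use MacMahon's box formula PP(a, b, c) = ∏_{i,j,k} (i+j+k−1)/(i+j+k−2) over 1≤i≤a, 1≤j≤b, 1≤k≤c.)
PP(1, 7, 1) = 8

Evaluate the triple product over i = 1..1, j = 1..7, k = 1..1. The factors are (2/1) · (3/2) · (4/3) · (5/4) · (6/5) · (7/6) · (8/7). The numerators and denominators telescope so the product is an integer; carrying out the multiplication exactly gives PP(1, 7, 1) = 8.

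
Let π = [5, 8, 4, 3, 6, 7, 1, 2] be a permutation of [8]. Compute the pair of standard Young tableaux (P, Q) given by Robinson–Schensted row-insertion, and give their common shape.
P = [1, 2, 7] / [3, 6] / [4, 8] / [5];  Q = [1, 2, 6] / [3, 5] / [4, 8] / [7];  common shape = (3, 2, 2, 1)

Row-insert the values π_1, π_2, … into P one at a time, bumping the leftmost entry strictly greater than the inserted value down to the next row. The recording tableau Q records, in position (i, j), the step at which that cell was added to P.
  Insert 5 (step 1): P = [5];  Q = [1]
  Insert 8 (step 2): P = [5, 8];  Q = [1, 2]
  Insert 4 (step 3): P = [4, 8] / [5];  Q = [1, 2] / [3]
  Insert 3 (step 4): P = [3, 8] / [4] / [5];  Q = [1, 2] / [3] / [4]
  Insert 6 (step 5): P = [3, 6] / [4, 8] / [5];  Q = [1, 2] / [3, 5] / [4]
  Insert 7 (step 6): P = [3, 6, 7] / [4, 8] / [5];  Q = [1, 2, 6] / [3, 5] / [4]
  Insert 1 (step 7): P = [1, 6, 7] / [3, 8] / [4] / [5];  Q = [1, 2, 6] / [3, 5] / [4] / [7]
  Insert 2 (step 8): P = [1, 2, 7] / [3, 6] / [4, 8] / [5];  Q = [1, 2, 6] / [3, 5] / [4, 8] / [7]
Final shape: (3, 2, 2, 1).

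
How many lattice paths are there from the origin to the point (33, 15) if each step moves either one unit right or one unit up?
Number of paths = 1093260079344

A monotone lattice path from (0, 0) to (33, 15) consists of 33 east steps and 15 north steps in some order, so it is determined by which 33 of the 48 steps are east. The count is C(48, 33) = 1093260079344.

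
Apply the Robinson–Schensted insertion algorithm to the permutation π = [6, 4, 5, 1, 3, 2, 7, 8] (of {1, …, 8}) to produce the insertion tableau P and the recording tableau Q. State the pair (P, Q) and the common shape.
P = [1, 2, 7, 8] / [3, 5] / [4] / [6];  Q = [1, 3, 7, 8] / [2, 5] / [4] / [6];  common shape = (4, 2, 1, 1)

Row-insert the values π_1, π_2, … into P one at a time, bumping the leftmost entry strictly greater than the inserted value down to the next row. The recording tableau Q records, in position (i, j), the step at which that cell was added to P.
  Insert 6 (step 1): P = [6];  Q = [1]
  Insert 4 (step 2): P = [4] / [6];  Q = [1] / [2]
  Insert 5 (step 3): P = [4, 5] / [6];  Q = [1, 3] / [2]
  Insert 1 (step 4): P = [1, 5] / [4] / [6];  Q = [1, 3] / [2] / [4]
  Insert 3 (step 5): P = [1, 3] / [4, 5] / [6];  Q = [1, 3] / [2, 5] / [4]
  Insert 2 (step 6): P = [1, 2] / [3, 5] / [4] / [6];  Q = [1, 3] / [2, 5] / [4] / [6]
  Insert 7 (step 7): P = [1, 2, 7] / [3, 5] / [4] / [6];  Q = [1, 3, 7] / [2, 5] / [4] / [6]
  Insert 8 (step 8): P = [1, 2, 7, 8] / [3, 5] / [4] / [6];  Q = [1, 3, 7, 8] / [2, 5] / [4] / [6]
Final shape: (4, 2, 1, 1).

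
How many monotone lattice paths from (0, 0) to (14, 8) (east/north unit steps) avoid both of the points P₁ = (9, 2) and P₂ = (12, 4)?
Number of paths = 275310

Inclusion–exclusion. Total paths: C(22, 14) = 319770. Through P₁: C(11, 9)·C(11, 5) = 25410. Through P₂: C(16, 12)·C(6, 2) = 27300. Since P₁ is strictly southwest of P₂, a monotone path through both must visit P₁ then P₂; paths through both = C(11, 9)·C(5, 3)·C(6, 2) = 8250. Avoid both = 319770 − 25410 − 27300 + 8250 = 275310.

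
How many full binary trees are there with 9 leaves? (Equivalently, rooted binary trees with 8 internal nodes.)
C_8 = 1430

These full binary trees are counted by the Catalan number C_n = (1/(n + 1)) · C(2n, n). For n = 8: C_8 = (1/9) · C(16, 8) = 12870/9 = 1430.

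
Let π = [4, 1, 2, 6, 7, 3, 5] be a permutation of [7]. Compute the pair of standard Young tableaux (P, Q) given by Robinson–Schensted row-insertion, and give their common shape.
P = [1, 2, 3, 5] / [4, 6, 7];  Q = [1, 3, 4, 5] / [2, 6, 7];  common shape = (4, 3)

Row-insert the values π_1, π_2, … into P one at a time, bumping the leftmost entry strictly greater than the inserted value down to the next row. The recording tableau Q records, in position (i, j), the step at which that cell was added to P.
  Insert 4 (step 1): P = [4];  Q = [1]
  Insert 1 (step 2): P = [1] / [4];  Q = [1] / [2]
  Insert 2 (step 3): P = [1, 2] / [4];  Q = [1, 3] / [2]
  Insert 6 (step 4): P = [1, 2, 6] / [4];  Q = [1, 3, 4] / [2]
  Insert 7 (step 5): P = [1, 2, 6, 7] / [4];  Q = [1, 3, 4, 5] / [2]
  Insert 3 (step 6): P = [1, 2, 3, 7] / [4, 6];  Q = [1, 3, 4, 5] / [2, 6]
  Insert 5 (step 7): P = [1, 2, 3, 5] / [4, 6, 7];  Q = [1, 3, 4, 5] / [2, 6, 7]
Final shape: (4, 3).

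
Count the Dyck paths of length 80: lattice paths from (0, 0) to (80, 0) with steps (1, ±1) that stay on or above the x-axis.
C_40 = 2622127042276492108820

These Dyck paths are counted by the Catalan number C_n = (1/(n + 1)) · C(2n, n). For n = 40: C_40 = (1/41) · C(80, 40) = 107507208733336176461620/41 = 2622127042276492108820.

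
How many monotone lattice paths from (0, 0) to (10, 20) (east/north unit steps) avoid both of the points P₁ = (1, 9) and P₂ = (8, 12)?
Number of paths = 22750765

Inclusion–exclusion. Total paths: C(30, 10) = 30045015. Through P₁: C(10, 1)·C(20, 9) = 1679600. Through P₂: C(20, 8)·C(10, 2) = 5668650. Since P₁ is strictly southwest of P₂, a monotone path through both must visit P₁ then P₂; paths through both = C(10, 1)·C(10, 7)·C(10, 2) = 54000. Avoid both = 30045015 − 1679600 − 5668650 + 54000 = 22750765.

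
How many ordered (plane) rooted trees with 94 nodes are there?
C_93 = 60960876535340415751462563580829648891969728907438000

These ordered rooted trees are counted by the Catalan number C_n = (1/(n + 1)) · C(2n, n). For n = 93: C_93 = (1/94) · C(186, 93) = 5730322394321999080637480976597986995845154517299172000/94 = 60960876535340415751462563580829648891969728907438000.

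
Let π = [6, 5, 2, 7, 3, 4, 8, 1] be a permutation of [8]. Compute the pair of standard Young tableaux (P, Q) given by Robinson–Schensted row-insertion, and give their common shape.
P = [1, 3, 4, 8] / [2, 7] / [5] / [6];  Q = [1, 4, 6, 7] / [2, 5] / [3] / [8];  common shape = (4, 2, 1, 1)

Row-insert the values π_1, π_2, … into P one at a time, bumping the leftmost entry strictly greater than the inserted value down to the next row. The recording tableau Q records, in position (i, j), the step at which that cell was added to P.
  Insert 6 (step 1): P = [6];  Q = [1]
  Insert 5 (step 2): P = [5] / [6];  Q = [1] / [2]
  Insert 2 (step 3): P = [2] / [5] / [6];  Q = [1] / [2] / [3]
  Insert 7 (step 4): P = [2, 7] / [5] / [6];  Q = [1, 4] / [2] / [3]
  Insert 3 (step 5): P = [2, 3] / [5, 7] / [6];  Q = [1, 4] / [2, 5] / [3]
  Insert 4 (step 6): P = [2, 3, 4] / [5, 7] / [6];  Q = [1, 4, 6] / [2, 5] / [3]
  Insert 8 (step 7): P = [2, 3, 4, 8] / [5, 7] / [6];  Q = [1, 4, 6, 7] / [2, 5] / [3]
  Insert 1 (step 8): P = [1, 3, 4, 8] / [2, 7] / [5] / [6];  Q = [1, 4, 6, 7] / [2, 5] / [3] / [8]
Final shape: (4, 2, 1, 1).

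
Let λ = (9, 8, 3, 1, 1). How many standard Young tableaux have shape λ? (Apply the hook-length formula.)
# SYT of shape (9, 8, 3, 1, 1) = 257862528

Hook-length formula: f^λ = n! / Π hook(c), product over all cells c of the Young diagram. For λ = (9, 8, 3, 1, 1), n = 22 boxes. Hook lengths by row (left-to-right, top-to-bottom): [13, 10, 9, 7, 6, 5, 4, 3, 1]; [11, 8, 7, 5, 4, 3, 2, 1]; [5, 2, 1]; [2]; [1]. Product of hooks = 4358914560000. So f^λ = 22! / 4358914560000 = 1124000727777607680000 / 4358914560000 = 257862528.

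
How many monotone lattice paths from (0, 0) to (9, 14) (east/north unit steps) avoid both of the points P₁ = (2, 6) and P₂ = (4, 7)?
Number of paths = 442178

Inclusion–exclusion. Total paths: C(23, 9) = 817190. Through P₁: C(8, 2)·C(15, 7) = 180180. Through P₂: C(11, 4)·C(12, 5) = 261360. Since P₁ is strictly southwest of P₂, a monotone path through both must visit P₁ then P₂; paths through both = C(8, 2)·C(3, 2)·C(12, 5) = 66528. Avoid both = 817190 − 180180 − 261360 + 66528 = 442178.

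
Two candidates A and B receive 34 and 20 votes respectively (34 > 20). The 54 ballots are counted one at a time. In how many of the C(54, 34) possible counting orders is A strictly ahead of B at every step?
Strict-lead orderings = 83322650532485

Total orderings of the 54 votes with 34 for A: C(54, 34) = 321387366339585. By the Bertrand ballot formula (Cycle Lemma / reflection principle), the number of orderings in which A is strictly ahead of B throughout is (p − q)/(p + q) · C(p + q, p) = (34 − 20)/(34 + 20) · 321387366339585 = 83322650532485.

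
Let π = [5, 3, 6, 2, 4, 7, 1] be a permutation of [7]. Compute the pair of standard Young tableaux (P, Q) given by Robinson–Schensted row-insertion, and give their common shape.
P = [1, 4, 7] / [2, 6] / [3] / [5];  Q = [1, 3, 6] / [2, 5] / [4] / [7];  common shape = (3, 2, 1, 1)

Row-insert the values π_1, π_2, … into P one at a time, bumping the leftmost entry strictly greater than the inserted value down to the next row. The recording tableau Q records, in position (i, j), the step at which that cell was added to P.
  Insert 5 (step 1): P = [5];  Q = [1]
  Insert 3 (step 2): P = [3] / [5];  Q = [1] / [2]
  Insert 6 (step 3): P = [3, 6] / [5];  Q = [1, 3] / [2]
  Insert 2 (step 4): P = [2, 6] / [3] / [5];  Q = [1, 3] / [2] / [4]
  Insert 4 (step 5): P = [2, 4] / [3, 6] / [5];  Q = [1, 3] / [2, 5] / [4]
  Insert 7 (step 6): P = [2, 4, 7] / [3, 6] / [5];  Q = [1, 3, 6] / [2, 5] / [4]
  Insert 1 (step 7): P = [1, 4, 7] / [2, 6] / [3] / [5];  Q = [1, 3, 6] / [2, 5] / [4] / [7]
Final shape: (3, 2, 1, 1).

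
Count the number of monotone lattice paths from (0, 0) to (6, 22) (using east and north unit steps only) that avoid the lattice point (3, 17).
Number of paths = 312900

Total paths from (0, 0) to (6, 22): C(28, 6) = 376740. Paths through (3, 17): (paths (0, 0) → (3, 17)) × (paths (3, 17) → (6, 22)) = C(20, 3) · C(8, 3) = 1140 · 56 = 63840. Avoidance count = 376740 − 63840 = 312900.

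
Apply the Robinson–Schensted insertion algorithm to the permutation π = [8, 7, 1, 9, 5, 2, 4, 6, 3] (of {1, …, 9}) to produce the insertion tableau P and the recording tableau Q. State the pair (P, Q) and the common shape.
P = [1, 2, 3, 6] / [4, 9] / [5] / [7] / [8];  Q = [1, 4, 7, 8] / [2, 5] / [3] / [6] / [9];  common shape = (4, 2, 1, 1, 1)

Row-insert the values π_1, π_2, … into P one at a time, bumping the leftmost entry strictly greater than the inserted value down to the next row. The recording tableau Q records, in position (i, j), the step at which that cell was added to P.
  Insert 8 (step 1): P = [8];  Q = [1]
  Insert 7 (step 2): P = [7] / [8];  Q = [1] / [2]
  Insert 1 (step 3): P = [1] / [7] / [8];  Q = [1] / [2] / [3]
  Insert 9 (step 4): P = [1, 9] / [7] / [8];  Q = [1, 4] / [2] / [3]
  Insert 5 (step 5): P = [1, 5] / [7, 9] / [8];  Q = [1, 4] / [2, 5] / [3]
  Insert 2 (step 6): P = [1, 2] / [5, 9] / [7] / [8];  Q = [1, 4] / [2, 5] / [3] / [6]
  Insert 4 (step 7): P = [1, 2, 4] / [5, 9] / [7] / [8];  Q = [1, 4, 7] / [2, 5] / [3] / [6]
  Insert 6 (step 8): P = [1, 2, 4, 6] / [5, 9] / [7] / [8];  Q = [1, 4, 7, 8] / [2, 5] / [3] / [6]
  Insert 3 (step 9): P = [1, 2, 3, 6] / [4, 9] / [5] / [7] / [8];  Q = [1, 4, 7, 8] / [2, 5] / [3] / [6] / [9]
Final shape: (4, 2, 1, 1, 1).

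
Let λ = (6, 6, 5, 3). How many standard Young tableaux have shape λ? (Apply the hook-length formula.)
# SYT of shape (6, 6, 5, 3) = 20785050

Hook-length formula: f^λ = n! / Π hook(c), product over all cells c of the Young diagram. For λ = (6, 6, 5, 3), n = 20 boxes. Hook lengths by row (left-to-right, top-to-bottom): [9, 8, 7, 5, 4, 2]; [8, 7, 6, 4, 3, 1]; [6, 5, 4, 2, 1]; [3, 2, 1]. Product of hooks = 117050572800. So f^λ = 20! / 117050572800 = 2432902008176640000 / 117050572800 = 20785050.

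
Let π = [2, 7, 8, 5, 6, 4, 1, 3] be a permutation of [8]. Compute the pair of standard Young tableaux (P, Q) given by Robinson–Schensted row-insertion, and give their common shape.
P = [1, 3, 6] / [2, 4] / [5, 8] / [7];  Q = [1, 2, 3] / [4, 5] / [6, 8] / [7];  common shape = (3, 2, 2, 1)

Row-insert the values π_1, π_2, … into P one at a time, bumping the leftmost entry strictly greater than the inserted value down to the next row. The recording tableau Q records, in position (i, j), the step at which that cell was added to P.
  Insert 2 (step 1): P = [2];  Q = [1]
  Insert 7 (step 2): P = [2, 7];  Q = [1, 2]
  Insert 8 (step 3): P = [2, 7, 8];  Q = [1, 2, 3]
  Insert 5 (step 4): P = [2, 5, 8] / [7];  Q = [1, 2, 3] / [4]
  Insert 6 (step 5): P = [2, 5, 6] / [7, 8];  Q = [1, 2, 3] / [4, 5]
  Insert 4 (step 6): P = [2, 4, 6] / [5, 8] / [7];  Q = [1, 2, 3] / [4, 5] / [6]
  Insert 1 (step 7): P = [1, 4, 6] / [2, 8] / [5] / [7];  Q = [1, 2, 3] / [4, 5] / [6] / [7]
  Insert 3 (step 8): P = [1, 3, 6] / [2, 4] / [5, 8] / [7];  Q = [1, 2, 3] / [4, 5] / [6, 8] / [7]
Final shape: (3, 2, 2, 1).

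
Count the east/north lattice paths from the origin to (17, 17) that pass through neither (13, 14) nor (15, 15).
Number of paths = 1061910000

Inclusion–exclusion. Total paths: C(34, 17) = 2333606220. Through P₁: C(27, 13)·C(7, 4) = 702040500. Through P₂: C(30, 15)·C(4, 2) = 930705120. Since P₁ is strictly southwest of P₂, a monotone path through both must visit P₁ then P₂; paths through both = C(27, 13)·C(3, 2)·C(4, 2) = 361049400. Avoid both = 2333606220 − 702040500 − 930705120 + 361049400 = 1061910000.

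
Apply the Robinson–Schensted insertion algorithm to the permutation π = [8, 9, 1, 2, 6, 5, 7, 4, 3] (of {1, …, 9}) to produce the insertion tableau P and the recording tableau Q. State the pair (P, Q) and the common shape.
P = [1, 2, 3, 7] / [4, 9] / [5] / [6] / [8];  Q = [1, 2, 5, 7] / [3, 4] / [6] / [8] / [9];  common shape = (4, 2, 1, 1, 1)

Row-insert the values π_1, π_2, … into P one at a time, bumping the leftmost entry strictly greater than the inserted value down to the next row. The recording tableau Q records, in position (i, j), the step at which that cell was added to P.
  Insert 8 (step 1): P = [8];  Q = [1]
  Insert 9 (step 2): P = [8, 9];  Q = [1, 2]
  Insert 1 (step 3): P = [1, 9] / [8];  Q = [1, 2] / [3]
  Insert 2 (step 4): P = [1, 2] / [8, 9];  Q = [1, 2] / [3, 4]
  Insert 6 (step 5): P = [1, 2, 6] / [8, 9];  Q = [1, 2, 5] / [3, 4]
  Insert 5 (step 6): P = [1, 2, 5] / [6, 9] / [8];  Q = [1, 2, 5] / [3, 4] / [6]
  Insert 7 (step 7): P = [1, 2, 5, 7] / [6, 9] / [8];  Q = [1, 2, 5, 7] / [3, 4] / [6]
  Insert 4 (step 8): P = [1, 2, 4, 7] / [5, 9] / [6] / [8];  Q = [1, 2, 5, 7] / [3, 4] / [6] / [8]
  Insert 3 (step 9): P = [1, 2, 3, 7] / [4, 9] / [5] / [6] / [8];  Q = [1, 2, 5, 7] / [3, 4] / [6] / [8] / [9]
Final shape: (4, 2, 1, 1, 1).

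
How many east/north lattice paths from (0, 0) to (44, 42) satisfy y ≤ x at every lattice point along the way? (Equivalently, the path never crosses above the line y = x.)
Number of paths = 432446640387911341427340

By the reflection principle (André's argument), the number of monotone paths to (44, 42) with n ≤ m that never go above y = x is C(86, 44) − C(86, 45) = 6486699605818670121410100 − 6054252965430758779982760 = 432446640387911341427340.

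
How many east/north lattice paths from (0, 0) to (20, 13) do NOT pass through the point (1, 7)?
Number of paths = 571749640

Total paths from (0, 0) to (20, 13): C(33, 20) = 573166440. Paths through (1, 7): (paths (0, 0) → (1, 7)) × (paths (1, 7) → (20, 13)) = C(8, 1) · C(25, 19) = 8 · 177100 = 1416800. Avoidance count = 573166440 − 1416800 = 571749640.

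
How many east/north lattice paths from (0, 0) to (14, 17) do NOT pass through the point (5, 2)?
Number of paths = 237724941

Total paths from (0, 0) to (14, 17): C(31, 14) = 265182525. Paths through (5, 2): (paths (0, 0) → (5, 2)) × (paths (5, 2) → (14, 17)) = C(7, 5) · C(24, 9) = 21 · 1307504 = 27457584. Avoidance count = 265182525 − 27457584 = 237724941.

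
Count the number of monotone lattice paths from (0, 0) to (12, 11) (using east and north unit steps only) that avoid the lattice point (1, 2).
Number of paths = 848198

Total paths from (0, 0) to (12, 11): C(23, 12) = 1352078. Paths through (1, 2): (paths (0, 0) → (1, 2)) × (paths (1, 2) → (12, 11)) = C(3, 1) · C(20, 11) = 3 · 167960 = 503880. Avoidance count = 1352078 − 503880 = 848198.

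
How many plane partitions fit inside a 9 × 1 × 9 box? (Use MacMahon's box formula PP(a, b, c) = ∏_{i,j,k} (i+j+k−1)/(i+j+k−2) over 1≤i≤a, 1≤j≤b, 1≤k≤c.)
PP(9, 1, 9) = 48620

Evaluate the triple product over i = 1..9, j = 1..1, k = 1..9. The factors are (2/1) · (3/2) · (4/3) · (5/4) · (6/5) · (7/6) · (8/7) · (9/8) · … (81 factors total). The numerators and denominators telescope so the product is an integer; carrying out the multiplication exactly gives PP(9, 1, 9) = 48620.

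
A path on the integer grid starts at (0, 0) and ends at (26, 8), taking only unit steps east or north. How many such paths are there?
Number of paths = 18156204

A monotone lattice path from (0, 0) to (26, 8) consists of 26 east steps and 8 north steps in some order, so it is determined by which 26 of the 34 steps are east. The count is C(34, 26) = 18156204.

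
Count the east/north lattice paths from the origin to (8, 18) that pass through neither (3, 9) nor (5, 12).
Number of paths = 786843

Inclusion–exclusion. Total paths: C(26, 8) = 1562275. Through P₁: C(12, 3)·C(14, 5) = 440440. Through P₂: C(17, 5)·C(9, 3) = 519792. Since P₁ is strictly southwest of P₂, a monotone path through both must visit P₁ then P₂; paths through both = C(12, 3)·C(5, 2)·C(9, 3) = 184800. Avoid both = 1562275 − 440440 − 519792 + 184800 = 786843.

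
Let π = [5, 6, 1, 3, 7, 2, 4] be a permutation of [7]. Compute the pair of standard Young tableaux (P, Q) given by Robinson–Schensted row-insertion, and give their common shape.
P = [1, 2, 4] / [3, 6, 7] / [5];  Q = [1, 2, 5] / [3, 4, 7] / [6];  common shape = (3, 3, 1)

Row-insert the values π_1, π_2, … into P one at a time, bumping the leftmost entry strictly greater than the inserted value down to the next row. The recording tableau Q records, in position (i, j), the step at which that cell was added to P.
  Insert 5 (step 1): P = [5];  Q = [1]
  Insert 6 (step 2): P = [5, 6];  Q = [1, 2]
  Insert 1 (step 3): P = [1, 6] / [5];  Q = [1, 2] / [3]
  Insert 3 (step 4): P = [1, 3] / [5, 6];  Q = [1, 2] / [3, 4]
  Insert 7 (step 5): P = [1, 3, 7] / [5, 6];  Q = [1, 2, 5] / [3, 4]
  Insert 2 (step 6): P = [1, 2, 7] / [3, 6] / [5];  Q = [1, 2, 5] / [3, 4] / [6]
  Insert 4 (step 7): P = [1, 2, 4] / [3, 6, 7] / [5];  Q = [1, 2, 5] / [3, 4, 7] / [6]
Final shape: (3, 3, 1).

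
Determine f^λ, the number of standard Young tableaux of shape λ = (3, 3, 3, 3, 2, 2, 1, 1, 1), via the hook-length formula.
# SYT of shape (3, 3, 3, 3, 2, 2, 1, 1, 1) = 2116296

Hook-length formula: f^λ = n! / Π hook(c), product over all cells c of the Young diagram. For λ = (3, 3, 3, 3, 2, 2, 1, 1, 1), n = 19 boxes. Hook lengths by row (left-to-right, top-to-bottom): [11, 7, 4]; [10, 6, 3]; [9, 5, 2]; [8, 4, 1]; [6, 2]; [5, 1]; [3]; [2]; [1]. Product of hooks = 57480192000. So f^λ = 19! / 57480192000 = 121645100408832000 / 57480192000 = 2116296.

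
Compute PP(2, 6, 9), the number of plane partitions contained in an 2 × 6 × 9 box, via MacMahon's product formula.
PP(2, 6, 9) = 5725720

Evaluate the triple product over i = 1..2, j = 1..6, k = 1..9. The factors are (2/1) · (3/2) · (4/3) · (5/4) · (6/5) · (7/6) · (8/7) · (9/8) · … (108 factors total). The numerators and denominators telescope so the product is an integer; carrying out the multiplication exactly gives PP(2, 6, 9) = 5725720.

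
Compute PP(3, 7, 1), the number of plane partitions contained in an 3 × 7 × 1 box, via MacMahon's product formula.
PP(3, 7, 1) = 120

Evaluate the triple product over i = 1..3, j = 1..7, k = 1..1. The factors are (2/1) · (3/2) · (4/3) · (5/4) · (6/5) · (7/6) · (8/7) · (3/2) · … (21 factors total). The numerators and denominators telescope so the product is an integer; carrying out the multiplication exactly gives PP(3, 7, 1) = 120.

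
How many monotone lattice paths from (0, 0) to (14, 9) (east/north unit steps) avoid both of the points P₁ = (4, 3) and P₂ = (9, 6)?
Number of paths = 366390

Inclusion–exclusion. Total paths: C(23, 14) = 817190. Through P₁: C(7, 4)·C(16, 10) = 280280. Through P₂: C(15, 9)·C(8, 5) = 280280. Since P₁ is strictly southwest of P₂, a monotone path through both must visit P₁ then P₂; paths through both = C(7, 4)·C(8, 5)·C(8, 5) = 109760. Avoid both = 817190 − 280280 − 280280 + 109760 = 366390.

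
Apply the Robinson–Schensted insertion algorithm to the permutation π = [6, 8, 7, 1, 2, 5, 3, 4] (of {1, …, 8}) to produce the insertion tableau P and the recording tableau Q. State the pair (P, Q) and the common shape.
P = [1, 2, 3, 4] / [5, 7] / [6] / [8];  Q = [1, 2, 6, 8] / [3, 5] / [4] / [7];  common shape = (4, 2, 1, 1)

Row-insert the values π_1, π_2, … into P one at a time, bumping the leftmost entry strictly greater than the inserted value down to the next row. The recording tableau Q records, in position (i, j), the step at which that cell was added to P.
  Insert 6 (step 1): P = [6];  Q = [1]
  Insert 8 (step 2): P = [6, 8];  Q = [1, 2]
  Insert 7 (step 3): P = [6, 7] / [8];  Q = [1, 2] / [3]
  Insert 1 (step 4): P = [1, 7] / [6] / [8];  Q = [1, 2] / [3] / [4]
  Insert 2 (step 5): P = [1, 2] / [6, 7] / [8];  Q = [1, 2] / [3, 5] / [4]
  Insert 5 (step 6): P = [1, 2, 5] / [6, 7] / [8];  Q = [1, 2, 6] / [3, 5] / [4]
  Insert 3 (step 7): P = [1, 2, 3] / [5, 7] / [6] / [8];  Q = [1, 2, 6] / [3, 5] / [4] / [7]
  Insert 4 (step 8): P = [1, 2, 3, 4] / [5, 7] / [6] / [8];  Q = [1, 2, 6, 8] / [3, 5] / [4] / [7]
Final shape: (4, 2, 1, 1).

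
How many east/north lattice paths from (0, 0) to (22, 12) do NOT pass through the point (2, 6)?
Number of paths = 541907600

Total paths from (0, 0) to (22, 12): C(34, 22) = 548354040. Paths through (2, 6): (paths (0, 0) → (2, 6)) × (paths (2, 6) → (22, 12)) = C(8, 2) · C(26, 20) = 28 · 230230 = 6446440. Avoidance count = 548354040 − 6446440 = 541907600.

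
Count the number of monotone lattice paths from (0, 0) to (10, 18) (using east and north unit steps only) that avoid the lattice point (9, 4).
Number of paths = 13112385

Total paths from (0, 0) to (10, 18): C(28, 10) = 13123110. Paths through (9, 4): (paths (0, 0) → (9, 4)) × (paths (9, 4) → (10, 18)) = C(13, 9) · C(15, 1) = 715 · 15 = 10725. Avoidance count = 13123110 − 10725 = 13112385.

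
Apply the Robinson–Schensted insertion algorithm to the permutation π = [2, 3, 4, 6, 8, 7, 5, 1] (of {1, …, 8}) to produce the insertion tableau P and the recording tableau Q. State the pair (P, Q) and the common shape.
P = [1, 3, 4, 5, 7] / [2] / [6] / [8];  Q = [1, 2, 3, 4, 5] / [6] / [7] / [8];  common shape = (5, 1, 1, 1)

Row-insert the values π_1, π_2, … into P one at a time, bumping the leftmost entry strictly greater than the inserted value down to the next row. The recording tableau Q records, in position (i, j), the step at which that cell was added to P.
  Insert 2 (step 1): P = [2];  Q = [1]
  Insert 3 (step 2): P = [2, 3];  Q = [1, 2]
  Insert 4 (step 3): P = [2, 3, 4];  Q = [1, 2, 3]
  Insert 6 (step 4): P = [2, 3, 4, 6];  Q = [1, 2, 3, 4]
  Insert 8 (step 5): P = [2, 3, 4, 6, 8];  Q = [1, 2, 3, 4, 5]
  Insert 7 (step 6): P = [2, 3, 4, 6, 7] / [8];  Q = [1, 2, 3, 4, 5] / [6]
  Insert 5 (step 7): P = [2, 3, 4, 5, 7] / [6] / [8];  Q = [1, 2, 3, 4, 5] / [6] / [7]
  Insert 1 (step 8): P = [1, 3, 4, 5, 7] / [2] / [6] / [8];  Q = [1, 2, 3, 4, 5] / [6] / [7] / [8]
Final shape: (5, 1, 1, 1).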